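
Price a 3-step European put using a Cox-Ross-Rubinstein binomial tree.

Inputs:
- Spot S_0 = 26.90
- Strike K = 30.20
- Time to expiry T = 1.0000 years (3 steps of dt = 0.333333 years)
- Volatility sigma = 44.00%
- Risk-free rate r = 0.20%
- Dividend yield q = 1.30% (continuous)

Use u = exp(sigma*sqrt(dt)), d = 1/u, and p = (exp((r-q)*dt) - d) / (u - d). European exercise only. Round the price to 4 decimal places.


Answer: Price = V(0,0) = 7.1724

Derivation:
dt = T/N = 0.333333
u = exp(sigma*sqrt(dt)) = 1.289216; d = 1/u = 0.775665
p = (exp((r-q)*dt) - d) / (u - d) = 0.429704
Discount per step: exp(-r*dt) = 0.999334
Stock lattice S(k, i) with i counting down-moves:
  k=0: S(0,0) = 26.9000
  k=1: S(1,0) = 34.6799; S(1,1) = 20.8654
  k=2: S(2,0) = 44.7099; S(2,1) = 26.9000; S(2,2) = 16.1846
  k=3: S(3,0) = 57.6407; S(3,1) = 34.6799; S(3,2) = 20.8654; S(3,3) = 12.5538
Terminal payoffs V(N, i) = max(K - S_T, 0):
  V(3,0) = 0.000000; V(3,1) = 0.000000; V(3,2) = 9.334602; V(3,3) = 17.646193
Backward induction: V(k, i) = exp(-r*dt) * [p * V(k+1, i) + (1-p) * V(k+1, i+1)].
  V(2,0) = exp(-r*dt) * [p*0.000000 + (1-p)*0.000000] = 0.000000
  V(2,1) = exp(-r*dt) * [p*0.000000 + (1-p)*9.334602] = 5.319938
  V(2,2) = exp(-r*dt) * [p*9.334602 + (1-p)*17.646193] = 14.065289
  V(1,0) = exp(-r*dt) * [p*0.000000 + (1-p)*5.319938] = 3.031917
  V(1,1) = exp(-r*dt) * [p*5.319938 + (1-p)*14.065289] = 10.300507
  V(0,0) = exp(-r*dt) * [p*3.031917 + (1-p)*10.300507] = 7.172381


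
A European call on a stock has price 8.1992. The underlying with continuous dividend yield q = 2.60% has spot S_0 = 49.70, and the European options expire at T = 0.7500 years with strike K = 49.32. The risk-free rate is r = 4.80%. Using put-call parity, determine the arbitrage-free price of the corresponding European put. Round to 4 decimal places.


Answer: Put price = 7.0350

Derivation:
Put-call parity: C - P = S_0 * exp(-qT) - K * exp(-rT).
S_0 * exp(-qT) = 49.7000 * 0.98068890 = 48.74023809
K * exp(-rT) = 49.3200 * 0.96464029 = 47.57605927
P = C - S*exp(-qT) + K*exp(-rT)
P = 8.1992 - 48.74023809 + 47.57605927 = 7.0350


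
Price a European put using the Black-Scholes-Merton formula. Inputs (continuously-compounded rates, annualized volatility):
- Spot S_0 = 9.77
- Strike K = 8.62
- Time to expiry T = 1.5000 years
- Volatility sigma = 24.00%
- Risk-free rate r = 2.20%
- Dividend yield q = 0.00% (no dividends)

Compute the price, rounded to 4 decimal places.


Answer: Price = 0.4914

Derivation:
d1 = (ln(S/K) + (r - q + 0.5*sigma^2) * T) / (sigma * sqrt(T)) = 0.68528348
d2 = d1 - sigma * sqrt(T) = 0.39134471
exp(-rT) = 0.96753856; exp(-qT) = 1.00000000
P = K * exp(-rT) * N(-d2) - S_0 * exp(-qT) * N(-d1)
N(-d1) = 0.24658253; N(-d2) = 0.34777123
P = 8.6200 * 0.96753856 * 0.34777123 - 9.7700 * 1.00000000 * 0.24658253 = 0.4914


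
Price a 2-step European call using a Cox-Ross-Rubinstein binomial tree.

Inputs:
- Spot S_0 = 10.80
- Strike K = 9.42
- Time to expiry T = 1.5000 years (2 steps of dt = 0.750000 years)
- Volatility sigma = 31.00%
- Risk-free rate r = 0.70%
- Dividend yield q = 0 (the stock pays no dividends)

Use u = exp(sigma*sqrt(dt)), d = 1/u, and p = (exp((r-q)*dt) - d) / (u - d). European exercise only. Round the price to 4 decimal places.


dt = T/N = 0.750000
u = exp(sigma*sqrt(dt)) = 1.307959; d = 1/u = 0.764550
p = (exp((r-q)*dt) - d) / (u - d) = 0.442970
Discount per step: exp(-r*dt) = 0.994764
Stock lattice S(k, i) with i counting down-moves:
  k=0: S(0,0) = 10.8000
  k=1: S(1,0) = 14.1260; S(1,1) = 8.2571
  k=2: S(2,0) = 18.4762; S(2,1) = 10.8000; S(2,2) = 6.3130
Terminal payoffs V(N, i) = max(S_T - K, 0):
  V(2,0) = 9.056172; V(2,1) = 1.380000; V(2,2) = 0.000000
Backward induction: V(k, i) = exp(-r*dt) * [p * V(k+1, i) + (1-p) * V(k+1, i+1)].
  V(1,0) = exp(-r*dt) * [p*9.056172 + (1-p)*1.380000] = 4.755282
  V(1,1) = exp(-r*dt) * [p*1.380000 + (1-p)*0.000000] = 0.608098
  V(0,0) = exp(-r*dt) * [p*4.755282 + (1-p)*0.608098] = 2.432372

Answer: Price = V(0,0) = 2.4324


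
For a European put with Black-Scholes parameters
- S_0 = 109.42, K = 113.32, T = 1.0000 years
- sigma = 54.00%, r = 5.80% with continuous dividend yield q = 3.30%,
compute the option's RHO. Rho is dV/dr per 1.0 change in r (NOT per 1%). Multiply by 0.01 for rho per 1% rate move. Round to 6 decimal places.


Answer: Rho = -65.608609

Derivation:
d1 = 0.2514407661; d2 = -0.2885592339
phi(d1) = 0.3865284661; exp(-qT) = 0.9675385596; exp(-rT) = 0.9436499474
N(-d2) = 0.6135406522
Rho = -K*T*exp(-rT)*N(-d2) = -113.3200 * 1.0000 * 0.9436499474 * 0.6135406522 = -65.608609


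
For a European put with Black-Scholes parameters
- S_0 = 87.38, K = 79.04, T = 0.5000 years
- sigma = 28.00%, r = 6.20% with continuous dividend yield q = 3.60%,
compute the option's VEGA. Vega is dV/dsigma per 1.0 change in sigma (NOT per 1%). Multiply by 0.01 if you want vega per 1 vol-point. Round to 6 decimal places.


d1 = 0.6713088442; d2 = 0.4733189455
phi(d1) = 0.3184574795; exp(-qT) = 0.9821610324; exp(-rT) = 0.9694755731
Vega = S * exp(-qT) * phi(d1) * sqrt(T) = 87.3800 * 0.9821610324 * 0.3184574795 * 0.7071067812 = 19.325520

Answer: Vega = 19.325520


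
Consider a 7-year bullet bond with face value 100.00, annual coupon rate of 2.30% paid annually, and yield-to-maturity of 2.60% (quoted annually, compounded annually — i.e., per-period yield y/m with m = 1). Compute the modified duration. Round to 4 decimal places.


Coupon per period c = face * coupon_rate / m = 2.300000
Periods per year m = 1; per-period yield y/m = 0.026000
Number of cashflows N = 7
Cashflows (t years, CF_t, discount factor 1/(1+y/m)^(m*t), PV):
  t = 1.0000: CF_t = 2.300000, DF = 0.974659, PV = 2.241715
  t = 2.0000: CF_t = 2.300000, DF = 0.949960, PV = 2.184908
  t = 3.0000: CF_t = 2.300000, DF = 0.925887, PV = 2.129540
  t = 4.0000: CF_t = 2.300000, DF = 0.902424, PV = 2.075575
  t = 5.0000: CF_t = 2.300000, DF = 0.879555, PV = 2.022977
  t = 6.0000: CF_t = 2.300000, DF = 0.857266, PV = 1.971713
  t = 7.0000: CF_t = 102.300000, DF = 0.835542, PV = 85.475984
Price P = sum_t PV_t = 98.102412
First compute Macaulay numerator sum_t t * PV_t:
  t * PV_t at t = 1.0000: 2.241715
  t * PV_t at t = 2.0000: 4.369816
  t * PV_t at t = 3.0000: 6.388619
  t * PV_t at t = 4.0000: 8.302299
  t * PV_t at t = 5.0000: 10.114887
  t * PV_t at t = 6.0000: 11.830277
  t * PV_t at t = 7.0000: 598.331887
Macaulay duration D = 641.579501 / 98.102412 = 6.539895
Modified duration = D / (1 + y/m) = 6.539895 / (1 + 0.026000) = 6.374167

Answer: Modified duration = 6.3742


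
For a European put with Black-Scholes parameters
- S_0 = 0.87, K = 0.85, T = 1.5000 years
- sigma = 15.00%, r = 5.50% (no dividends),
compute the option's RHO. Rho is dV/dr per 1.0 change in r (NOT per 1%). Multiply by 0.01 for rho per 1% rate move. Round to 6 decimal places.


d1 = 0.6675233078; d2 = 0.4838115771
phi(d1) = 0.3192655056; exp(-qT) = 1.0000000000; exp(-rT) = 0.9208114379
N(-d2) = 0.3142597990
Rho = -K*T*exp(-rT)*N(-d2) = -0.8500 * 1.5000 * 0.9208114379 * 0.3142597990 = -0.368952

Answer: Rho = -0.368952


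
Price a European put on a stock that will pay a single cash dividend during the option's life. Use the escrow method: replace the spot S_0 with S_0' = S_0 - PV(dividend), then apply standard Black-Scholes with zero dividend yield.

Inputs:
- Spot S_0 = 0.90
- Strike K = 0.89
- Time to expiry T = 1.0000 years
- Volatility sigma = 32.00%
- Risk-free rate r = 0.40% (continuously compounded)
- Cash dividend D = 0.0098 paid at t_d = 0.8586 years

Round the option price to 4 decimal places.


PV(D) = D * exp(-r * t_d) = 0.0098 * 0.99657149 = 0.00976640
S_0' = S_0 - PV(D) = 0.9000 - 0.00976640 = 0.89023360
d1 = (ln(S_0'/K) + (r + sigma^2/2)*T) / (sigma*sqrt(T)) = 0.17332011
d2 = d1 - sigma*sqrt(T) = -0.14667989
exp(-rT) = 0.99600799
N(-d1) = 0.43119991; N(-d2) = 0.55830765
P = K * exp(-rT) * N(-d2) - S_0' * N(-d1) = 0.8900 * 0.99600799 * 0.55830765 - 0.89023360 * 0.43119991 = 0.1110

Answer: Price = 0.1110


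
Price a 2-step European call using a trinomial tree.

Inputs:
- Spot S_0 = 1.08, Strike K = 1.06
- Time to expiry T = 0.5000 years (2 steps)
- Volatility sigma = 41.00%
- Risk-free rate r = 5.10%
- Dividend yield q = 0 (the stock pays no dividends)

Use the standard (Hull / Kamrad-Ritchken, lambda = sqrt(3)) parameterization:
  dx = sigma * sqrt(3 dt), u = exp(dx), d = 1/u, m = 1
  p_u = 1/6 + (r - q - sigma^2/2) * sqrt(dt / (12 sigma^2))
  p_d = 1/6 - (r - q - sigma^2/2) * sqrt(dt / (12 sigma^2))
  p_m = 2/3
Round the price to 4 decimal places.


Answer: Price = V(0,0) = 0.1332

Derivation:
dt = T/N = 0.250000; dx = sigma*sqrt(3*dt) = 0.355070
u = exp(dx) = 1.426281; d = 1/u = 0.701124
p_u = 0.155032, p_m = 0.666667, p_d = 0.178302
Discount per step: exp(-r*dt) = 0.987331
Stock lattice S(k, j) with j the centered position index:
  k=0: S(0,+0) = 1.0800
  k=1: S(1,-1) = 0.7572; S(1,+0) = 1.0800; S(1,+1) = 1.5404
  k=2: S(2,-2) = 0.5309; S(2,-1) = 0.7572; S(2,+0) = 1.0800; S(2,+1) = 1.5404; S(2,+2) = 2.1970
Terminal payoffs V(N, j) = max(S_T - K, 0):
  V(2,-2) = 0.000000; V(2,-1) = 0.000000; V(2,+0) = 0.020000; V(2,+1) = 0.480384; V(2,+2) = 1.137020
Backward induction: V(k, j) = exp(-r*dt) * [p_u * V(k+1, j+1) + p_m * V(k+1, j) + p_d * V(k+1, j-1)]
  V(1,-1) = exp(-r*dt) * [p_u*0.020000 + p_m*0.000000 + p_d*0.000000] = 0.003061
  V(1,+0) = exp(-r*dt) * [p_u*0.480384 + p_m*0.020000 + p_d*0.000000] = 0.086696
  V(1,+1) = exp(-r*dt) * [p_u*1.137020 + p_m*0.480384 + p_d*0.020000] = 0.493760
  V(0,+0) = exp(-r*dt) * [p_u*0.493760 + p_m*0.086696 + p_d*0.003061] = 0.133182


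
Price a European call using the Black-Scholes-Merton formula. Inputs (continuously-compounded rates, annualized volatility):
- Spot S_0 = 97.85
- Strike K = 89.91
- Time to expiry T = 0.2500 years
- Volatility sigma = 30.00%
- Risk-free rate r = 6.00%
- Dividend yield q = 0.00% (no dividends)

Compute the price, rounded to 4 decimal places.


Answer: Price = 11.3943

Derivation:
d1 = (ln(S/K) + (r - q + 0.5*sigma^2) * T) / (sigma * sqrt(T)) = 0.73917683
d2 = d1 - sigma * sqrt(T) = 0.58917683
exp(-rT) = 0.98511194; exp(-qT) = 1.00000000
C = S_0 * exp(-qT) * N(d1) - K * exp(-rT) * N(d2)
N(d1) = 0.77010018; N(d2) = 0.72212867
C = 97.8500 * 1.00000000 * 0.77010018 - 89.9100 * 0.98511194 * 0.72212867 = 11.3943


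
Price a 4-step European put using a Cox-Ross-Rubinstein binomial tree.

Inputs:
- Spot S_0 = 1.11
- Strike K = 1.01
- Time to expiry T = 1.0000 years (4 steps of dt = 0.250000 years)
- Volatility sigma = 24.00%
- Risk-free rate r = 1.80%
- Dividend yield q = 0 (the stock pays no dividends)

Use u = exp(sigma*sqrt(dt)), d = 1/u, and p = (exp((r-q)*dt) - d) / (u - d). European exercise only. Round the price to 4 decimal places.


dt = T/N = 0.250000
u = exp(sigma*sqrt(dt)) = 1.127497; d = 1/u = 0.886920
p = (exp((r-q)*dt) - d) / (u - d) = 0.488783
Discount per step: exp(-r*dt) = 0.995510
Stock lattice S(k, i) with i counting down-moves:
  k=0: S(0,0) = 1.1100
  k=1: S(1,0) = 1.2515; S(1,1) = 0.9845
  k=2: S(2,0) = 1.4111; S(2,1) = 1.1100; S(2,2) = 0.8732
  k=3: S(3,0) = 1.5910; S(3,1) = 1.2515; S(3,2) = 0.9845; S(3,3) = 0.7744
  k=4: S(4,0) = 1.7938; S(4,1) = 1.4111; S(4,2) = 1.1100; S(4,3) = 0.8732; S(4,4) = 0.6868
Terminal payoffs V(N, i) = max(K - S_T, 0):
  V(4,0) = 0.000000; V(4,1) = 0.000000; V(4,2) = 0.000000; V(4,3) = 0.136843; V(4,4) = 0.323150
Backward induction: V(k, i) = exp(-r*dt) * [p * V(k+1, i) + (1-p) * V(k+1, i+1)].
  V(3,0) = exp(-r*dt) * [p*0.000000 + (1-p)*0.000000] = 0.000000
  V(3,1) = exp(-r*dt) * [p*0.000000 + (1-p)*0.000000] = 0.000000
  V(3,2) = exp(-r*dt) * [p*0.000000 + (1-p)*0.136843] = 0.069642
  V(3,3) = exp(-r*dt) * [p*0.136843 + (1-p)*0.323150] = 0.231044
  V(2,0) = exp(-r*dt) * [p*0.000000 + (1-p)*0.000000] = 0.000000
  V(2,1) = exp(-r*dt) * [p*0.000000 + (1-p)*0.069642] = 0.035443
  V(2,2) = exp(-r*dt) * [p*0.069642 + (1-p)*0.231044] = 0.151471
  V(1,0) = exp(-r*dt) * [p*0.000000 + (1-p)*0.035443] = 0.018037
  V(1,1) = exp(-r*dt) * [p*0.035443 + (1-p)*0.151471] = 0.094333
  V(0,0) = exp(-r*dt) * [p*0.018037 + (1-p)*0.094333] = 0.056785

Answer: Price = V(0,0) = 0.0568


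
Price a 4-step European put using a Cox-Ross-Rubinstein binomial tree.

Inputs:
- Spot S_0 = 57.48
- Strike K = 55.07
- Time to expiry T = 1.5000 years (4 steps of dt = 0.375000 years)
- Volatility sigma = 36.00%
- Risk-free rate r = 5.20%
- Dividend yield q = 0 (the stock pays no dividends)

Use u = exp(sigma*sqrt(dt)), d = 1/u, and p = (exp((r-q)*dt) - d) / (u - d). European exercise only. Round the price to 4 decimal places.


dt = T/N = 0.375000
u = exp(sigma*sqrt(dt)) = 1.246643; d = 1/u = 0.802154
p = (exp((r-q)*dt) - d) / (u - d) = 0.489410
Discount per step: exp(-r*dt) = 0.980689
Stock lattice S(k, i) with i counting down-moves:
  k=0: S(0,0) = 57.4800
  k=1: S(1,0) = 71.6570; S(1,1) = 46.1078
  k=2: S(2,0) = 89.3307; S(2,1) = 57.4800; S(2,2) = 36.9856
  k=3: S(3,0) = 111.3635; S(3,1) = 71.6570; S(3,2) = 46.1078; S(3,3) = 29.6682
  k=4: S(4,0) = 138.8304; S(4,1) = 89.3307; S(4,2) = 57.4800; S(4,3) = 36.9856; S(4,4) = 23.7985
Terminal payoffs V(N, i) = max(K - S_T, 0):
  V(4,0) = 0.000000; V(4,1) = 0.000000; V(4,2) = 0.000000; V(4,3) = 18.084390; V(4,4) = 31.271543
Backward induction: V(k, i) = exp(-r*dt) * [p * V(k+1, i) + (1-p) * V(k+1, i+1)].
  V(3,0) = exp(-r*dt) * [p*0.000000 + (1-p)*0.000000] = 0.000000
  V(3,1) = exp(-r*dt) * [p*0.000000 + (1-p)*0.000000] = 0.000000
  V(3,2) = exp(-r*dt) * [p*0.000000 + (1-p)*18.084390] = 9.055399
  V(3,3) = exp(-r*dt) * [p*18.084390 + (1-p)*31.271543] = 24.338365
  V(2,0) = exp(-r*dt) * [p*0.000000 + (1-p)*0.000000] = 0.000000
  V(2,1) = exp(-r*dt) * [p*0.000000 + (1-p)*9.055399] = 4.534311
  V(2,2) = exp(-r*dt) * [p*9.055399 + (1-p)*24.338365] = 16.533171
  V(1,0) = exp(-r*dt) * [p*0.000000 + (1-p)*4.534311] = 2.270466
  V(1,1) = exp(-r*dt) * [p*4.534311 + (1-p)*16.533171] = 10.454939
  V(0,0) = exp(-r*dt) * [p*2.270466 + (1-p)*10.454939] = 6.324833

Answer: Price = V(0,0) = 6.3248


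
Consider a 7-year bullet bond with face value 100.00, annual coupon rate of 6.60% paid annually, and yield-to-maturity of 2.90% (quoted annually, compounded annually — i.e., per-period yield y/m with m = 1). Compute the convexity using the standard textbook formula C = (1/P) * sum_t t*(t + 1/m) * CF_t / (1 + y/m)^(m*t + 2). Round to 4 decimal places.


Answer: Convexity = 42.4339

Derivation:
Coupon per period c = face * coupon_rate / m = 6.600000
Periods per year m = 1; per-period yield y/m = 0.029000
Number of cashflows N = 7
Cashflows (t years, CF_t, discount factor 1/(1+y/m)^(m*t), PV):
  t = 1.0000: CF_t = 6.600000, DF = 0.971817, PV = 6.413994
  t = 2.0000: CF_t = 6.600000, DF = 0.944429, PV = 6.233230
  t = 3.0000: CF_t = 6.600000, DF = 0.917812, PV = 6.057561
  t = 4.0000: CF_t = 6.600000, DF = 0.891946, PV = 5.886843
  t = 5.0000: CF_t = 6.600000, DF = 0.866808, PV = 5.720936
  t = 6.0000: CF_t = 6.600000, DF = 0.842379, PV = 5.559704
  t = 7.0000: CF_t = 106.600000, DF = 0.818639, PV = 87.266907
Price P = sum_t PV_t = 123.139175
Convexity numerator sum_t t*(t + 1/m) * CF_t / (1+y/m)^(m*t + 2):
  t = 1.0000: term = 12.115122
  t = 2.0000: term = 35.321057
  t = 3.0000: term = 68.651228
  t = 4.0000: term = 111.194084
  t = 5.0000: term = 162.090502
  t = 6.0000: term = 220.531295
  t = 7.0000: term = 4615.373571
Convexity = (1/P) * sum = 5225.276859 / 123.139175 = 42.433912


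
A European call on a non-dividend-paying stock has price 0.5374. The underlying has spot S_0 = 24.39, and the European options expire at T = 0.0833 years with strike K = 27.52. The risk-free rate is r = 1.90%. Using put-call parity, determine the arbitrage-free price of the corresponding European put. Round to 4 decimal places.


Answer: Put price = 3.6239

Derivation:
Put-call parity: C - P = S_0 * exp(-qT) - K * exp(-rT).
S_0 * exp(-qT) = 24.3900 * 1.00000000 = 24.39000000
K * exp(-rT) = 27.5200 * 0.99841855 = 27.47647855
P = C - S*exp(-qT) + K*exp(-rT)
P = 0.5374 - 24.39000000 + 27.47647855 = 3.6239


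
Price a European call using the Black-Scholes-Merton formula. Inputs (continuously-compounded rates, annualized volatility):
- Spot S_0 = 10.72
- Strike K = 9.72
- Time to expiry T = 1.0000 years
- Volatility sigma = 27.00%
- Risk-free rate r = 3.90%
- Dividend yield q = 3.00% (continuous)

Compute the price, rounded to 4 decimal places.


d1 = (ln(S/K) + (r - q + 0.5*sigma^2) * T) / (sigma * sqrt(T)) = 0.53102051
d2 = d1 - sigma * sqrt(T) = 0.26102051
exp(-rT) = 0.96175071; exp(-qT) = 0.97044553
C = S_0 * exp(-qT) * N(d1) - K * exp(-rT) * N(d2)
N(d1) = 0.70229772; N(d2) = 0.60296165
C = 10.7200 * 0.97044553 * 0.70229772 - 9.7200 * 0.96175071 * 0.60296165 = 1.6695

Answer: Price = 1.6695


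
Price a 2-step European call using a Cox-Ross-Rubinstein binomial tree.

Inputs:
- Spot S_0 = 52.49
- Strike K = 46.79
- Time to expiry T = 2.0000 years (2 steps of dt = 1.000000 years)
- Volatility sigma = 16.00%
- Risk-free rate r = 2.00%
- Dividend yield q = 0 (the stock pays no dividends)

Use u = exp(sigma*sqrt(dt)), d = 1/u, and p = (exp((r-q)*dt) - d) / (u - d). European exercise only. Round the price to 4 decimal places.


dt = T/N = 1.000000
u = exp(sigma*sqrt(dt)) = 1.173511; d = 1/u = 0.852144
p = (exp((r-q)*dt) - d) / (u - d) = 0.522946
Discount per step: exp(-r*dt) = 0.980199
Stock lattice S(k, i) with i counting down-moves:
  k=0: S(0,0) = 52.4900
  k=1: S(1,0) = 61.5976; S(1,1) = 44.7290
  k=2: S(2,0) = 72.2854; S(2,1) = 52.4900; S(2,2) = 38.1156
Terminal payoffs V(N, i) = max(S_T - K, 0):
  V(2,0) = 25.495436; V(2,1) = 5.700000; V(2,2) = 0.000000
Backward induction: V(k, i) = exp(-r*dt) * [p * V(k+1, i) + (1-p) * V(k+1, i+1)].
  V(1,0) = exp(-r*dt) * [p*25.495436 + (1-p)*5.700000] = 15.734090
  V(1,1) = exp(-r*dt) * [p*5.700000 + (1-p)*0.000000] = 2.921767
  V(0,0) = exp(-r*dt) * [p*15.734090 + (1-p)*2.921767] = 9.431390

Answer: Price = V(0,0) = 9.4314


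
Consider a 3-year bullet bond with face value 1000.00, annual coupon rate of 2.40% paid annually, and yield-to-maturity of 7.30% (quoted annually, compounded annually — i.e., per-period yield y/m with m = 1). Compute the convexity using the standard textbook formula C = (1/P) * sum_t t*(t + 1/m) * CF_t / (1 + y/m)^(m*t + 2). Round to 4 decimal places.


Coupon per period c = face * coupon_rate / m = 24.000000
Periods per year m = 1; per-period yield y/m = 0.073000
Number of cashflows N = 3
Cashflows (t years, CF_t, discount factor 1/(1+y/m)^(m*t), PV):
  t = 1.0000: CF_t = 24.000000, DF = 0.931966, PV = 22.367195
  t = 2.0000: CF_t = 24.000000, DF = 0.868561, PV = 20.845475
  t = 3.0000: CF_t = 1024.000000, DF = 0.809470, PV = 828.897425
Price P = sum_t PV_t = 872.110095
Convexity numerator sum_t t*(t + 1/m) * CF_t / (1+y/m)^(m*t + 2):
  t = 1.0000: term = 38.854567
  t = 2.0000: term = 108.633458
  t = 3.0000: term = 8639.380321
Convexity = (1/P) * sum = 8786.868346 / 872.110095 = 10.075412

Answer: Convexity = 10.0754


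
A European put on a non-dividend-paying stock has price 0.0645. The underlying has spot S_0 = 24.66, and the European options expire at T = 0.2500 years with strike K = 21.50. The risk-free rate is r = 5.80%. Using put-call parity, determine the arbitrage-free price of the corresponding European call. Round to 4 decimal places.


Answer: Call price = 3.5340

Derivation:
Put-call parity: C - P = S_0 * exp(-qT) - K * exp(-rT).
S_0 * exp(-qT) = 24.6600 * 1.00000000 = 24.66000000
K * exp(-rT) = 21.5000 * 0.98560462 = 21.19049930
C = P + S*exp(-qT) - K*exp(-rT)
C = 0.0645 + 24.66000000 - 21.19049930 = 3.5340


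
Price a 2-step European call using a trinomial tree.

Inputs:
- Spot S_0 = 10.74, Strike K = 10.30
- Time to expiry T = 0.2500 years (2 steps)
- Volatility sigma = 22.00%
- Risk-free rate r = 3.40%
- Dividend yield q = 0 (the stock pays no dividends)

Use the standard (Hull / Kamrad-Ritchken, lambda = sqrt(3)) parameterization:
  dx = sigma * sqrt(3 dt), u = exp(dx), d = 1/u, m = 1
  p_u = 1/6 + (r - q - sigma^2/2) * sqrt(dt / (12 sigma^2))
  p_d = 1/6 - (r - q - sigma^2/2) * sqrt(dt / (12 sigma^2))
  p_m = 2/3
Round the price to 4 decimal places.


Answer: Price = V(0,0) = 0.7776

Derivation:
dt = T/N = 0.125000; dx = sigma*sqrt(3*dt) = 0.134722
u = exp(dx) = 1.144219; d = 1/u = 0.873959
p_u = 0.171213, p_m = 0.666667, p_d = 0.162120
Discount per step: exp(-r*dt) = 0.995759
Stock lattice S(k, j) with j the centered position index:
  k=0: S(0,+0) = 10.7400
  k=1: S(1,-1) = 9.3863; S(1,+0) = 10.7400; S(1,+1) = 12.2889
  k=2: S(2,-2) = 8.2033; S(2,-1) = 9.3863; S(2,+0) = 10.7400; S(2,+1) = 12.2889; S(2,+2) = 14.0612
Terminal payoffs V(N, j) = max(S_T - K, 0):
  V(2,-2) = 0.000000; V(2,-1) = 0.000000; V(2,+0) = 0.440000; V(2,+1) = 1.988907; V(2,+2) = 3.761196
Backward induction: V(k, j) = exp(-r*dt) * [p_u * V(k+1, j+1) + p_m * V(k+1, j) + p_d * V(k+1, j-1)]
  V(1,-1) = exp(-r*dt) * [p_u*0.440000 + p_m*0.000000 + p_d*0.000000] = 0.075014
  V(1,+0) = exp(-r*dt) * [p_u*1.988907 + p_m*0.440000 + p_d*0.000000] = 0.631172
  V(1,+1) = exp(-r*dt) * [p_u*3.761196 + p_m*1.988907 + p_d*0.440000] = 2.032580
  V(0,+0) = exp(-r*dt) * [p_u*2.032580 + p_m*0.631172 + p_d*0.075014] = 0.777635


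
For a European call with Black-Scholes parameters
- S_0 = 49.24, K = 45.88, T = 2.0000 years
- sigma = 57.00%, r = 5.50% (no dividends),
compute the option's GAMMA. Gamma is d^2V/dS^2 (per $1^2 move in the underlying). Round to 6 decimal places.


d1 = 0.6271875991; d2 = -0.1789141314
phi(d1) = 0.3277118131; exp(-qT) = 1.0000000000; exp(-rT) = 0.8958341353
Gamma = exp(-qT) * phi(d1) / (S * sigma * sqrt(T)) = 1.0000000000 * 0.3277118131 / (49.2400 * 0.5700 * 1.4142135624) = 0.008256

Answer: Gamma = 0.008256


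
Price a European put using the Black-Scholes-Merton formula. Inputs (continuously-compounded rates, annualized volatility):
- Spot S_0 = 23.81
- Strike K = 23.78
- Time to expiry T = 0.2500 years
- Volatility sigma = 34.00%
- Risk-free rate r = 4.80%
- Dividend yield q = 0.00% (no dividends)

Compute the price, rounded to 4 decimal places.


Answer: Price = 1.4503

Derivation:
d1 = (ln(S/K) + (r - q + 0.5*sigma^2) * T) / (sigma * sqrt(T)) = 0.16300452
d2 = d1 - sigma * sqrt(T) = -0.00699548
exp(-rT) = 0.98807171; exp(-qT) = 1.00000000
P = K * exp(-rT) * N(-d2) - S_0 * exp(-qT) * N(-d1)
N(-d1) = 0.43525744; N(-d2) = 0.50279077
P = 23.7800 * 0.98807171 * 0.50279077 - 23.8100 * 1.00000000 * 0.43525744 = 1.4503


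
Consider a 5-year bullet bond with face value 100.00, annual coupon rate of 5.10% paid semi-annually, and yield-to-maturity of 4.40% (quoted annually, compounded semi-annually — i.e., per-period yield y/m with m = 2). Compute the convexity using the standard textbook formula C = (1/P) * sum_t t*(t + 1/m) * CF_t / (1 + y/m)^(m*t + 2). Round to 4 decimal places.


Coupon per period c = face * coupon_rate / m = 2.550000
Periods per year m = 2; per-period yield y/m = 0.022000
Number of cashflows N = 10
Cashflows (t years, CF_t, discount factor 1/(1+y/m)^(m*t), PV):
  t = 0.5000: CF_t = 2.550000, DF = 0.978474, PV = 2.495108
  t = 1.0000: CF_t = 2.550000, DF = 0.957411, PV = 2.441397
  t = 1.5000: CF_t = 2.550000, DF = 0.936801, PV = 2.388842
  t = 2.0000: CF_t = 2.550000, DF = 0.916635, PV = 2.337419
  t = 2.5000: CF_t = 2.550000, DF = 0.896903, PV = 2.287103
  t = 3.0000: CF_t = 2.550000, DF = 0.877596, PV = 2.237870
  t = 3.5000: CF_t = 2.550000, DF = 0.858704, PV = 2.189696
  t = 4.0000: CF_t = 2.550000, DF = 0.840220, PV = 2.142560
  t = 4.5000: CF_t = 2.550000, DF = 0.822133, PV = 2.096438
  t = 5.0000: CF_t = 102.550000, DF = 0.804435, PV = 82.494825
Price P = sum_t PV_t = 103.111259
Convexity numerator sum_t t*(t + 1/m) * CF_t / (1+y/m)^(m*t + 2):
  t = 0.5000: term = 1.194421
  t = 1.0000: term = 3.506129
  t = 1.5000: term = 6.861309
  t = 2.0000: term = 11.189349
  t = 2.5000: term = 16.422723
  t = 3.0000: term = 22.496881
  t = 3.5000: term = 29.350138
  t = 4.0000: term = 36.923574
  t = 4.5000: term = 45.160927
  t = 5.0000: term = 2171.988938
Convexity = (1/P) * sum = 2345.094388 / 103.111259 = 22.743340

Answer: Convexity = 22.7433


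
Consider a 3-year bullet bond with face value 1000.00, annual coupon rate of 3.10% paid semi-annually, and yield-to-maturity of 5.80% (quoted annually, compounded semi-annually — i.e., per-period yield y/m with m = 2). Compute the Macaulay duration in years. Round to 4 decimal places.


Answer: Macaulay duration = 2.8826 years

Derivation:
Coupon per period c = face * coupon_rate / m = 15.500000
Periods per year m = 2; per-period yield y/m = 0.029000
Number of cashflows N = 6
Cashflows (t years, CF_t, discount factor 1/(1+y/m)^(m*t), PV):
  t = 0.5000: CF_t = 15.500000, DF = 0.971817, PV = 15.063168
  t = 1.0000: CF_t = 15.500000, DF = 0.944429, PV = 14.638647
  t = 1.5000: CF_t = 15.500000, DF = 0.917812, PV = 14.226091
  t = 2.0000: CF_t = 15.500000, DF = 0.891946, PV = 13.825161
  t = 2.5000: CF_t = 15.500000, DF = 0.866808, PV = 13.435531
  t = 3.0000: CF_t = 1015.500000, DF = 0.842379, PV = 855.436307
Price P = sum_t PV_t = 926.624905
Macaulay numerator sum_t t * PV_t:
  t * PV_t at t = 0.5000: 7.531584
  t * PV_t at t = 1.0000: 14.638647
  t * PV_t at t = 1.5000: 21.339136
  t * PV_t at t = 2.0000: 27.650322
  t * PV_t at t = 2.5000: 33.588827
  t * PV_t at t = 3.0000: 2566.308922
Macaulay duration D = (sum_t t * PV_t) / P = 2671.057439 / 926.624905 = 2.882566


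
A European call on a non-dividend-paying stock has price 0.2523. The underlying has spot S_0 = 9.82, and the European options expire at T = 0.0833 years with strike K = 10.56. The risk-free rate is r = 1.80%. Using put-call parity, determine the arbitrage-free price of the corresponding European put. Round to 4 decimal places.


Put-call parity: C - P = S_0 * exp(-qT) - K * exp(-rT).
S_0 * exp(-qT) = 9.8200 * 1.00000000 = 9.82000000
K * exp(-rT) = 10.5600 * 0.99850172 = 10.54417820
P = C - S*exp(-qT) + K*exp(-rT)
P = 0.2523 - 9.82000000 + 10.54417820 = 0.9765

Answer: Put price = 0.9765


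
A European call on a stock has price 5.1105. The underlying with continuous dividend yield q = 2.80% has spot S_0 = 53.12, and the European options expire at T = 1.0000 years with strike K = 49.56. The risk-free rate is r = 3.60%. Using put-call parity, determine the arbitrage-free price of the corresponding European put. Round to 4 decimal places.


Put-call parity: C - P = S_0 * exp(-qT) - K * exp(-rT).
S_0 * exp(-qT) = 53.1200 * 0.97238837 = 51.65327004
K * exp(-rT) = 49.5600 * 0.96464029 = 47.80757295
P = C - S*exp(-qT) + K*exp(-rT)
P = 5.1105 - 51.65327004 + 47.80757295 = 1.2648

Answer: Put price = 1.2648


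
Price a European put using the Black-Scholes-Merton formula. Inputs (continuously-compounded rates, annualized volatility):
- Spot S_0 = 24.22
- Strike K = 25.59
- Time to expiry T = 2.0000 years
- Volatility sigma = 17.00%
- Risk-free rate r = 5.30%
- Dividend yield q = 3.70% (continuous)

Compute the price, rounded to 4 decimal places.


Answer: Price = 2.4490

Derivation:
d1 = (ln(S/K) + (r - q + 0.5*sigma^2) * T) / (sigma * sqrt(T)) = 0.02444546
d2 = d1 - sigma * sqrt(T) = -0.21597084
exp(-rT) = 0.89942465; exp(-qT) = 0.92867169
P = K * exp(-rT) * N(-d2) - S_0 * exp(-qT) * N(-d1)
N(-d1) = 0.49024864; N(-d2) = 0.58549476
P = 25.5900 * 0.89942465 * 0.58549476 - 24.2200 * 0.92867169 * 0.49024864 = 2.4490


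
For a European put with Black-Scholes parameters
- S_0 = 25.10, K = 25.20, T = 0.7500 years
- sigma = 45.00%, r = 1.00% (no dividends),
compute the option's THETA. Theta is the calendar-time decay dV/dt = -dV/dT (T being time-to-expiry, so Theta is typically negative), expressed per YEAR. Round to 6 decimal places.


d1 = 0.2038979233; d2 = -0.1858135084
phi(d1) = 0.3907349935; exp(-qT) = 1.0000000000; exp(-rT) = 0.9925280548
Theta = -S*exp(-qT)*phi(d1)*sigma/(2*sqrt(T)) + r*K*exp(-rT)*N(-d2) - q*S*exp(-qT)*N(-d1)
N(-d1) = 0.4192166340; N(-d2) = 0.5737044946; sqrt(T) = 0.8660254038
Term 1 = -25.1000 * 1.0000000000 * 0.3907349935 * 0.4500 / (2 * 0.8660254038) = -2.5480498218
Term 2 = 0.0100 * 25.2000 * 0.9925280548 * 0.5737044946 = 0.1434932871
Term 3 = 0 (no dividend yield, q = 0)
Theta = -2.5480498218 + (0.1434932871) + (0.0000000000) = -2.404557

Answer: Theta = -2.404557


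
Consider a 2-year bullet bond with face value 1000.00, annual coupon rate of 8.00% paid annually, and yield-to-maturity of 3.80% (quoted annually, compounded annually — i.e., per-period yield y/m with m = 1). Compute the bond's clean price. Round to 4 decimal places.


Coupon per period c = face * coupon_rate / m = 80.000000
Periods per year m = 1; per-period yield y/m = 0.038000
Number of cashflows N = 2
Cashflows (t years, CF_t, discount factor 1/(1+y/m)^(m*t), PV):
  t = 1.0000: CF_t = 80.000000, DF = 0.963391, PV = 77.071291
  t = 2.0000: CF_t = 1080.000000, DF = 0.928122, PV = 1002.372281
Price P = sum_t PV_t = 1079.443572

Answer: Price = 1079.4436


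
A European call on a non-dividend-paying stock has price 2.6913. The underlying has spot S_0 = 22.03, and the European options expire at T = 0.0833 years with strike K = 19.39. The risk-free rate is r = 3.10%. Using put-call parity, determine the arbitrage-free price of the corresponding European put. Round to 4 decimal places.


Put-call parity: C - P = S_0 * exp(-qT) - K * exp(-rT).
S_0 * exp(-qT) = 22.0300 * 1.00000000 = 22.03000000
K * exp(-rT) = 19.3900 * 0.99742103 = 19.33999380
P = C - S*exp(-qT) + K*exp(-rT)
P = 2.6913 - 22.03000000 + 19.33999380 = 0.0013

Answer: Put price = 0.0013


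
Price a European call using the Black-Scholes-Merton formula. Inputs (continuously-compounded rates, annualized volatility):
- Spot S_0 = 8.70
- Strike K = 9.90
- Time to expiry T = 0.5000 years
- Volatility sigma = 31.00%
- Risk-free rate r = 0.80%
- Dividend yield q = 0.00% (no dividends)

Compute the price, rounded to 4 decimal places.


d1 = (ln(S/K) + (r - q + 0.5*sigma^2) * T) / (sigma * sqrt(T)) = -0.46161177
d2 = d1 - sigma * sqrt(T) = -0.68081487
exp(-rT) = 0.99600799; exp(-qT) = 1.00000000
C = S_0 * exp(-qT) * N(d1) - K * exp(-rT) * N(d2)
N(d1) = 0.32217988; N(d2) = 0.24799432
C = 8.7000 * 1.00000000 * 0.32217988 - 9.9000 * 0.99600799 * 0.24799432 = 0.3576

Answer: Price = 0.3576


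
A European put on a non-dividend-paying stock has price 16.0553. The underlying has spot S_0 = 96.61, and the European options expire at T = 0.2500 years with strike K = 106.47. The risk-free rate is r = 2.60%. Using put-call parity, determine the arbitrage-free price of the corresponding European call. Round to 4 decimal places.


Answer: Call price = 6.8851

Derivation:
Put-call parity: C - P = S_0 * exp(-qT) - K * exp(-rT).
S_0 * exp(-qT) = 96.6100 * 1.00000000 = 96.61000000
K * exp(-rT) = 106.4700 * 0.99352108 = 105.78018931
C = P + S*exp(-qT) - K*exp(-rT)
C = 16.0553 + 96.61000000 - 105.78018931 = 6.8851


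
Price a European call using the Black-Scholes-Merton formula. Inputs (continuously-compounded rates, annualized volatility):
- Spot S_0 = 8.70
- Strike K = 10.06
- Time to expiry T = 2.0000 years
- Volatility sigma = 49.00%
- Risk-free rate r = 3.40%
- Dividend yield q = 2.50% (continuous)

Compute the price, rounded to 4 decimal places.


Answer: Price = 1.8722

Derivation:
d1 = (ln(S/K) + (r - q + 0.5*sigma^2) * T) / (sigma * sqrt(T)) = 0.16285948
d2 = d1 - sigma * sqrt(T) = -0.53010517
exp(-rT) = 0.93426047; exp(-qT) = 0.95122942
C = S_0 * exp(-qT) * N(d1) - K * exp(-rT) * N(d2)
N(d1) = 0.56468546; N(d2) = 0.29801951
C = 8.7000 * 0.95122942 * 0.56468546 - 10.0600 * 0.93426047 * 0.29801951 = 1.8722


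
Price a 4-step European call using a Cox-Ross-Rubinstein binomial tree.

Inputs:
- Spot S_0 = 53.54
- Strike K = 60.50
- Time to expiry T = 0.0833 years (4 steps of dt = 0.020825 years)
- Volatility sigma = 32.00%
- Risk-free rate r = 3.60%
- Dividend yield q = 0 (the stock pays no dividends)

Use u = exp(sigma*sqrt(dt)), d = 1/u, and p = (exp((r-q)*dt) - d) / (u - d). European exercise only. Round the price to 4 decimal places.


dt = T/N = 0.020825
u = exp(sigma*sqrt(dt)) = 1.047262; d = 1/u = 0.954871
p = (exp((r-q)*dt) - d) / (u - d) = 0.496575
Discount per step: exp(-r*dt) = 0.999251
Stock lattice S(k, i) with i counting down-moves:
  k=0: S(0,0) = 53.5400
  k=1: S(1,0) = 56.0704; S(1,1) = 51.1238
  k=2: S(2,0) = 58.7204; S(2,1) = 53.5400; S(2,2) = 48.8167
  k=3: S(3,0) = 61.4956; S(3,1) = 56.0704; S(3,2) = 51.1238; S(3,3) = 46.6136
  k=4: S(4,0) = 64.4020; S(4,1) = 58.7204; S(4,2) = 53.5400; S(4,3) = 48.8167; S(4,4) = 44.5100
Terminal payoffs V(N, i) = max(S_T - K, 0):
  V(4,0) = 3.901967; V(4,1) = 0.000000; V(4,2) = 0.000000; V(4,3) = 0.000000; V(4,4) = 0.000000
Backward induction: V(k, i) = exp(-r*dt) * [p * V(k+1, i) + (1-p) * V(k+1, i+1)].
  V(3,0) = exp(-r*dt) * [p*3.901967 + (1-p)*0.000000] = 1.936167
  V(3,1) = exp(-r*dt) * [p*0.000000 + (1-p)*0.000000] = 0.000000
  V(3,2) = exp(-r*dt) * [p*0.000000 + (1-p)*0.000000] = 0.000000
  V(3,3) = exp(-r*dt) * [p*0.000000 + (1-p)*0.000000] = 0.000000
  V(2,0) = exp(-r*dt) * [p*1.936167 + (1-p)*0.000000] = 0.960731
  V(2,1) = exp(-r*dt) * [p*0.000000 + (1-p)*0.000000] = 0.000000
  V(2,2) = exp(-r*dt) * [p*0.000000 + (1-p)*0.000000] = 0.000000
  V(1,0) = exp(-r*dt) * [p*0.960731 + (1-p)*0.000000] = 0.476717
  V(1,1) = exp(-r*dt) * [p*0.000000 + (1-p)*0.000000] = 0.000000
  V(0,0) = exp(-r*dt) * [p*0.476717 + (1-p)*0.000000] = 0.236548

Answer: Price = V(0,0) = 0.2365


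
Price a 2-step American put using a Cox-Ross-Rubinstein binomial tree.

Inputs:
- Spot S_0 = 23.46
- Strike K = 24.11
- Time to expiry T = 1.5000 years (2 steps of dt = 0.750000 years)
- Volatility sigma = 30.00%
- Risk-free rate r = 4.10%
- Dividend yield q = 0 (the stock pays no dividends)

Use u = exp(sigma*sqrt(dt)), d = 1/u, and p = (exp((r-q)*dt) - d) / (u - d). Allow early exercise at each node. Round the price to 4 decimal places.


dt = T/N = 0.750000
u = exp(sigma*sqrt(dt)) = 1.296681; d = 1/u = 0.771200
p = (exp((r-q)*dt) - d) / (u - d) = 0.494838
Discount per step: exp(-r*dt) = 0.969718
Stock lattice S(k, i) with i counting down-moves:
  k=0: S(0,0) = 23.4600
  k=1: S(1,0) = 30.4201; S(1,1) = 18.0924
  k=2: S(2,0) = 39.4452; S(2,1) = 23.4600; S(2,2) = 13.9528
Terminal payoffs V(N, i) = max(K - S_T, 0):
  V(2,0) = 0.000000; V(2,1) = 0.650000; V(2,2) = 10.157181
Backward induction: V(k, i) = exp(-r*dt) * [p * V(k+1, i) + (1-p) * V(k+1, i+1)]; then take max(V_cont, immediate exercise) for American.
  V(1,0) = exp(-r*dt) * [p*0.000000 + (1-p)*0.650000] = 0.318412; exercise = 0.000000; V(1,0) = max -> 0.318412
  V(1,1) = exp(-r*dt) * [p*0.650000 + (1-p)*10.157181] = 5.287550; exercise = 6.017650; V(1,1) = max -> 6.017650
  V(0,0) = exp(-r*dt) * [p*0.318412 + (1-p)*6.017650] = 3.100626; exercise = 0.650000; V(0,0) = max -> 3.100626

Answer: Price = V(0,0) = 3.1006


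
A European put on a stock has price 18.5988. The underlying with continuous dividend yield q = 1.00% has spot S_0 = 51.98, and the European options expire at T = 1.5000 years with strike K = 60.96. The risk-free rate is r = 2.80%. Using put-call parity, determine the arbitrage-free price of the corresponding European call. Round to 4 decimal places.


Answer: Call price = 11.3522

Derivation:
Put-call parity: C - P = S_0 * exp(-qT) - K * exp(-rT).
S_0 * exp(-qT) = 51.9800 * 0.98511194 = 51.20611862
K * exp(-rT) = 60.9600 * 0.95886978 = 58.45270182
C = P + S*exp(-qT) - K*exp(-rT)
C = 18.5988 + 51.20611862 - 58.45270182 = 11.3522


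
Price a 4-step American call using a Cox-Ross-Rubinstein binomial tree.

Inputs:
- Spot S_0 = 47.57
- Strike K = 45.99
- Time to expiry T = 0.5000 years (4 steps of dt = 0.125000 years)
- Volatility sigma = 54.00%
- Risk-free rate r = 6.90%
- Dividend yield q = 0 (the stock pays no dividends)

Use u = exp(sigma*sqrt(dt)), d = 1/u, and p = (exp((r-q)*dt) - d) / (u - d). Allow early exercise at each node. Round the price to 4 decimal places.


dt = T/N = 0.125000
u = exp(sigma*sqrt(dt)) = 1.210361; d = 1/u = 0.826200
p = (exp((r-q)*dt) - d) / (u - d) = 0.474963
Discount per step: exp(-r*dt) = 0.991412
Stock lattice S(k, i) with i counting down-moves:
  k=0: S(0,0) = 47.5700
  k=1: S(1,0) = 57.5769; S(1,1) = 39.3023
  k=2: S(2,0) = 69.6888; S(2,1) = 47.5700; S(2,2) = 32.4716
  k=3: S(3,0) = 84.3486; S(3,1) = 57.5769; S(3,2) = 39.3023; S(3,3) = 26.8280
  k=4: S(4,0) = 102.0923; S(4,1) = 69.6888; S(4,2) = 47.5700; S(4,3) = 32.4716; S(4,4) = 22.1653
Terminal payoffs V(N, i) = max(S_T - K, 0):
  V(4,0) = 56.102333; V(4,1) = 23.698825; V(4,2) = 1.580000; V(4,3) = 0.000000; V(4,4) = 0.000000
Backward induction: V(k, i) = exp(-r*dt) * [p * V(k+1, i) + (1-p) * V(k+1, i+1)]; then take max(V_cont, immediate exercise) for American.
  V(3,0) = exp(-r*dt) * [p*56.102333 + (1-p)*23.698825] = 38.753608; exercise = 38.358650; V(3,0) = max -> 38.753608
  V(3,1) = exp(-r*dt) * [p*23.698825 + (1-p)*1.580000] = 11.981841; exercise = 11.586882; V(3,1) = max -> 11.981841
  V(3,2) = exp(-r*dt) * [p*1.580000 + (1-p)*0.000000] = 0.743997; exercise = 0.000000; V(3,2) = max -> 0.743997
  V(3,3) = exp(-r*dt) * [p*0.000000 + (1-p)*0.000000] = 0.000000; exercise = 0.000000; V(3,3) = max -> 0.000000
  V(2,0) = exp(-r*dt) * [p*38.753608 + (1-p)*11.981841] = 24.485349; exercise = 23.698825; V(2,0) = max -> 24.485349
  V(2,1) = exp(-r*dt) * [p*11.981841 + (1-p)*0.743997] = 6.029333; exercise = 1.580000; V(2,1) = max -> 6.029333
  V(2,2) = exp(-r*dt) * [p*0.743997 + (1-p)*0.000000] = 0.350337; exercise = 0.000000; V(2,2) = max -> 0.350337
  V(1,0) = exp(-r*dt) * [p*24.485349 + (1-p)*6.029333] = 14.668204; exercise = 11.586882; V(1,0) = max -> 14.668204
  V(1,1) = exp(-r*dt) * [p*6.029333 + (1-p)*0.350337] = 3.021479; exercise = 0.000000; V(1,1) = max -> 3.021479
  V(0,0) = exp(-r*dt) * [p*14.668204 + (1-p)*3.021479] = 8.479792; exercise = 1.580000; V(0,0) = max -> 8.479792

Answer: Price = V(0,0) = 8.4798


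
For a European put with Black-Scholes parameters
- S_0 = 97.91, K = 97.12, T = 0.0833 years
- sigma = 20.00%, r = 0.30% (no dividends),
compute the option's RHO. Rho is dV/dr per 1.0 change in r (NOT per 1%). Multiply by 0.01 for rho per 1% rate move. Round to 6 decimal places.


d1 = 0.1735387795; d2 = 0.1158153008
phi(d1) = 0.3929800675; exp(-qT) = 1.0000000000; exp(-rT) = 0.9997501312
N(-d2) = 0.4538994619
Rho = -K*T*exp(-rT)*N(-d2) = -97.1200 * 0.0833 * 0.9997501312 * 0.4538994619 = -3.671173

Answer: Rho = -3.671173


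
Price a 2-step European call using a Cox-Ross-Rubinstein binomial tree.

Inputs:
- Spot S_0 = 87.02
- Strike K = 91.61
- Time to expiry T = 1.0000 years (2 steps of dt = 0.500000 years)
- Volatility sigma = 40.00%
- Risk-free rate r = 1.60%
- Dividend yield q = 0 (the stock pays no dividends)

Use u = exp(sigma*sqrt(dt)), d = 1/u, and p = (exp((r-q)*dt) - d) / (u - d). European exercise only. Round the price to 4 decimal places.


Answer: Price = V(0,0) = 11.9388

Derivation:
dt = T/N = 0.500000
u = exp(sigma*sqrt(dt)) = 1.326896; d = 1/u = 0.753638
p = (exp((r-q)*dt) - d) / (u - d) = 0.443768
Discount per step: exp(-r*dt) = 0.992032
Stock lattice S(k, i) with i counting down-moves:
  k=0: S(0,0) = 87.0200
  k=1: S(1,0) = 115.4665; S(1,1) = 65.5816
  k=2: S(2,0) = 153.2121; S(2,1) = 87.0200; S(2,2) = 49.4248
Terminal payoffs V(N, i) = max(S_T - K, 0):
  V(2,0) = 61.602125; V(2,1) = 0.000000; V(2,2) = 0.000000
Backward induction: V(k, i) = exp(-r*dt) * [p * V(k+1, i) + (1-p) * V(k+1, i+1)].
  V(1,0) = exp(-r*dt) * [p*61.602125 + (1-p)*0.000000] = 27.119245
  V(1,1) = exp(-r*dt) * [p*0.000000 + (1-p)*0.000000] = 0.000000
  V(0,0) = exp(-r*dt) * [p*27.119245 + (1-p)*0.000000] = 11.938767


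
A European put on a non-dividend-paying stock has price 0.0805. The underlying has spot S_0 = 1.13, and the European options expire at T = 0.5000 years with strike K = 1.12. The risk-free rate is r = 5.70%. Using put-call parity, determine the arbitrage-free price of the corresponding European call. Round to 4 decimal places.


Put-call parity: C - P = S_0 * exp(-qT) - K * exp(-rT).
S_0 * exp(-qT) = 1.1300 * 1.00000000 = 1.13000000
K * exp(-rT) = 1.1200 * 0.97190229 = 1.08853057
C = P + S*exp(-qT) - K*exp(-rT)
C = 0.0805 + 1.13000000 - 1.08853057 = 0.1220

Answer: Call price = 0.1220


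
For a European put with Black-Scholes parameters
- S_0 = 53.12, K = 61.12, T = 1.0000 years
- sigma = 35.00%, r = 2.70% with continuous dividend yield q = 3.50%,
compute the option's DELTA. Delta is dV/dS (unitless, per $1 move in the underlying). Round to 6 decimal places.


d1 = -0.2486732563; d2 = -0.5986732563
phi(d1) = 0.3867960500; exp(-qT) = 0.9656054163; exp(-rT) = 0.9733612415
N(-d1) = 0.5981932312
Delta = -exp(-qT) * N(-d1) = -0.9656054163 * 0.5981932312 = -0.577619

Answer: Delta = -0.577619
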